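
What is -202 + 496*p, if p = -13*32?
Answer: -206538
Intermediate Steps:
p = -416
-202 + 496*p = -202 + 496*(-416) = -202 - 206336 = -206538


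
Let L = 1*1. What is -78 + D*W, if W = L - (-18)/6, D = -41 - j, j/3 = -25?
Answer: 58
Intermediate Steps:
j = -75 (j = 3*(-25) = -75)
L = 1
D = 34 (D = -41 - 1*(-75) = -41 + 75 = 34)
W = 4 (W = 1 - (-18)/6 = 1 - 6*(-½) = 1 + 3 = 4)
-78 + D*W = -78 + 34*4 = -78 + 136 = 58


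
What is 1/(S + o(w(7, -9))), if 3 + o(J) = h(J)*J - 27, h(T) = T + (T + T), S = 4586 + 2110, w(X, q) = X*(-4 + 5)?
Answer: 1/6813 ≈ 0.00014678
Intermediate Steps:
w(X, q) = X (w(X, q) = X*1 = X)
S = 6696
h(T) = 3*T (h(T) = T + 2*T = 3*T)
o(J) = -30 + 3*J**2 (o(J) = -3 + ((3*J)*J - 27) = -3 + (3*J**2 - 27) = -3 + (-27 + 3*J**2) = -30 + 3*J**2)
1/(S + o(w(7, -9))) = 1/(6696 + (-30 + 3*7**2)) = 1/(6696 + (-30 + 3*49)) = 1/(6696 + (-30 + 147)) = 1/(6696 + 117) = 1/6813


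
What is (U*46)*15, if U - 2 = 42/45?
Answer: 2024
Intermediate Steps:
U = 44/15 (U = 2 + 42/45 = 2 + 42*(1/45) = 2 + 14/15 = 44/15 ≈ 2.9333)
(U*46)*15 = ((44/15)*46)*15 = (2024/15)*15 = 2024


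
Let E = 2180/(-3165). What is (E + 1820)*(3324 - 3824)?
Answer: -575812000/633 ≈ -9.0966e+5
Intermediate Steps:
E = -436/633 (E = 2180*(-1/3165) = -436/633 ≈ -0.68878)
(E + 1820)*(3324 - 3824) = (-436/633 + 1820)*(3324 - 3824) = (1151624/633)*(-500) = -575812000/633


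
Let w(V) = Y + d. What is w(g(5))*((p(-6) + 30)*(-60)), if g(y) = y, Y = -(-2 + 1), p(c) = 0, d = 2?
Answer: -5400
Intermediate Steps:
Y = 1 (Y = -1*(-1) = 1)
w(V) = 3 (w(V) = 1 + 2 = 3)
w(g(5))*((p(-6) + 30)*(-60)) = 3*((0 + 30)*(-60)) = 3*(30*(-60)) = 3*(-1800) = -5400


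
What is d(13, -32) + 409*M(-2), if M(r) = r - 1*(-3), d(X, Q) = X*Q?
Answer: -7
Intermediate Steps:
d(X, Q) = Q*X
M(r) = 3 + r (M(r) = r + 3 = 3 + r)
d(13, -32) + 409*M(-2) = -32*13 + 409*(3 - 2) = -416 + 409*1 = -416 + 409 = -7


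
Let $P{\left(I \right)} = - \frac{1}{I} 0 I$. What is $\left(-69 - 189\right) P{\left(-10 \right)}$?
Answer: $0$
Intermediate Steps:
$P{\left(I \right)} = 0$ ($P{\left(I \right)} = 0 I = 0$)
$\left(-69 - 189\right) P{\left(-10 \right)} = \left(-69 - 189\right) 0 = \left(-258\right) 0 = 0$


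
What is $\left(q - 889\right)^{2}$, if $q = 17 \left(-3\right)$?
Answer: $883600$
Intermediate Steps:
$q = -51$
$\left(q - 889\right)^{2} = \left(-51 - 889\right)^{2} = \left(-940\right)^{2} = 883600$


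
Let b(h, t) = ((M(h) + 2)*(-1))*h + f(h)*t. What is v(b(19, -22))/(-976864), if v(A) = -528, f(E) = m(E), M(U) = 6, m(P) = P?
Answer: 33/61054 ≈ 0.00054051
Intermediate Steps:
f(E) = E
b(h, t) = -8*h + h*t (b(h, t) = ((6 + 2)*(-1))*h + h*t = (8*(-1))*h + h*t = -8*h + h*t)
v(b(19, -22))/(-976864) = -528/(-976864) = -528*(-1/976864) = 33/61054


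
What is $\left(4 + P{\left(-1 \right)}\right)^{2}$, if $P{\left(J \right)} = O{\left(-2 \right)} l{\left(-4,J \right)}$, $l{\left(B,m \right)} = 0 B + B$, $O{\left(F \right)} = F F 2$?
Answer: $784$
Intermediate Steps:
$O{\left(F \right)} = 2 F^{2}$ ($O{\left(F \right)} = F^{2} \cdot 2 = 2 F^{2}$)
$l{\left(B,m \right)} = B$ ($l{\left(B,m \right)} = 0 + B = B$)
$P{\left(J \right)} = -32$ ($P{\left(J \right)} = 2 \left(-2\right)^{2} \left(-4\right) = 2 \cdot 4 \left(-4\right) = 8 \left(-4\right) = -32$)
$\left(4 + P{\left(-1 \right)}\right)^{2} = \left(4 - 32\right)^{2} = \left(-28\right)^{2} = 784$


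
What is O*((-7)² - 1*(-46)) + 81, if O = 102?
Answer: 9771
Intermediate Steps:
O*((-7)² - 1*(-46)) + 81 = 102*((-7)² - 1*(-46)) + 81 = 102*(49 + 46) + 81 = 102*95 + 81 = 9690 + 81 = 9771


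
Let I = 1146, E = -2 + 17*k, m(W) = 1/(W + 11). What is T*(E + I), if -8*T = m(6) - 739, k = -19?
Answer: 5156701/68 ≈ 75834.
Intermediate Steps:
m(W) = 1/(11 + W)
E = -325 (E = -2 + 17*(-19) = -2 - 323 = -325)
T = 6281/68 (T = -(1/(11 + 6) - 739)/8 = -(1/17 - 739)/8 = -⅛*(-12562/17) = 6281/68 ≈ 92.368)
T*(E + I) = 6281*(-325 + 1146)/68 = (6281/68)*821 = 5156701/68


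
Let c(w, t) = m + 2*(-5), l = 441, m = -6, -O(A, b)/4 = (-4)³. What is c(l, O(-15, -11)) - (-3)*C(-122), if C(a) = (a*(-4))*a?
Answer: -178624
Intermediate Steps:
O(A, b) = 256 (O(A, b) = -4*(-4)³ = -4*(-64) = 256)
C(a) = -4*a² (C(a) = (-4*a)*a = -4*a²)
c(w, t) = -16 (c(w, t) = -6 + 2*(-5) = -6 - 10 = -16)
c(l, O(-15, -11)) - (-3)*C(-122) = -16 - (-3)*(-4*(-122)²) = -16 - (-3)*(-4*14884) = -16 - (-3)*(-59536) = -16 - 1*178608 = -16 - 178608 = -178624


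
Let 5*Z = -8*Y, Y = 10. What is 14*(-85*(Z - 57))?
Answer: 86870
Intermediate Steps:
Z = -16 (Z = (-8*10)/5 = (⅕)*(-80) = -16)
14*(-85*(Z - 57)) = 14*(-85*(-16 - 57)) = 14*(-85*(-73)) = 14*6205 = 86870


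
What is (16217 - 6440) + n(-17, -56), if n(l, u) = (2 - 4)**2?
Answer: 9781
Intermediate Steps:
n(l, u) = 4 (n(l, u) = (-2)**2 = 4)
(16217 - 6440) + n(-17, -56) = (16217 - 6440) + 4 = 9777 + 4 = 9781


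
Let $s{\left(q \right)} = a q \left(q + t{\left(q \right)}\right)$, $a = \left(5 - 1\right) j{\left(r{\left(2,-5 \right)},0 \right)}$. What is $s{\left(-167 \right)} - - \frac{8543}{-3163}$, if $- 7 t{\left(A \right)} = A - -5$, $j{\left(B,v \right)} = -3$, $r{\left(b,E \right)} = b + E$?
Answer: $- \frac{6383082365}{22141} \approx -2.8829 \cdot 10^{5}$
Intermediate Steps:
$r{\left(b,E \right)} = E + b$
$t{\left(A \right)} = - \frac{5}{7} - \frac{A}{7}$ ($t{\left(A \right)} = - \frac{A - -5}{7} = - \frac{A + 5}{7} = - \frac{5 + A}{7} = - \frac{5}{7} - \frac{A}{7}$)
$a = -12$ ($a = \left(5 - 1\right) \left(-3\right) = 4 \left(-3\right) = -12$)
$s{\left(q \right)} = - 12 q \left(- \frac{5}{7} + \frac{6 q}{7}\right)$ ($s{\left(q \right)} = - 12 q \left(q - \left(\frac{5}{7} + \frac{q}{7}\right)\right) = - 12 q \left(- \frac{5}{7} + \frac{6 q}{7}\right)$)
$s{\left(-167 \right)} - - \frac{8543}{-3163} = \frac{12}{7} \left(-167\right) \left(5 - -1002\right) - - \frac{8543}{-3163} = \frac{12}{7} \left(-167\right) \left(5 + 1002\right) - \left(-8543\right) \left(- \frac{1}{3163}\right) = \frac{12}{7} \left(-167\right) 1007 - \frac{8543}{3163} = - \frac{2018028}{7} - \frac{8543}{3163} = - \frac{6383082365}{22141}$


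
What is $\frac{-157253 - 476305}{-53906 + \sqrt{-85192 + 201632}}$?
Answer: $\frac{2846048129}{242145033} + \frac{105593 \sqrt{29110}}{242145033} \approx 11.828$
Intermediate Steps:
$\frac{-157253 - 476305}{-53906 + \sqrt{-85192 + 201632}} = - \frac{633558}{-53906 + \sqrt{116440}} = - \frac{633558}{-53906 + 2 \sqrt{29110}}$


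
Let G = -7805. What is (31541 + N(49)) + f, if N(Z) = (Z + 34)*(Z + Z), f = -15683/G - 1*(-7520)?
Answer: 368372658/7805 ≈ 47197.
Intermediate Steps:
f = 58709283/7805 (f = -15683/(-7805) - 1*(-7520) = -15683*(-1/7805) + 7520 = 15683/7805 + 7520 = 58709283/7805 ≈ 7522.0)
N(Z) = 2*Z*(34 + Z) (N(Z) = (34 + Z)*(2*Z) = 2*Z*(34 + Z))
(31541 + N(49)) + f = (31541 + 2*49*(34 + 49)) + 58709283/7805 = (31541 + 2*49*83) + 58709283/7805 = (31541 + 8134) + 58709283/7805 = 39675 + 58709283/7805 = 368372658/7805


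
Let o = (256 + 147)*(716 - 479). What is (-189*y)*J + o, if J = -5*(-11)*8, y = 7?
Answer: -486609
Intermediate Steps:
J = 440 (J = 55*8 = 440)
o = 95511 (o = 403*237 = 95511)
(-189*y)*J + o = -189*7*440 + 95511 = -1323*440 + 95511 = -582120 + 95511 = -486609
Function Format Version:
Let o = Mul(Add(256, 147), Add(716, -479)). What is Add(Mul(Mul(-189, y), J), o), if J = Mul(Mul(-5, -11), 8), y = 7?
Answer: -486609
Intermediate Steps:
J = 440 (J = Mul(55, 8) = 440)
o = 95511 (o = Mul(403, 237) = 95511)
Add(Mul(Mul(-189, y), J), o) = Add(Mul(Mul(-189, 7), 440), 95511) = Add(Mul(-1323, 440), 95511) = Add(-582120, 95511) = -486609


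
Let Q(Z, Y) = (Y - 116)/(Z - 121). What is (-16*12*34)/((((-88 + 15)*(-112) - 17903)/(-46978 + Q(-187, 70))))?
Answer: -23613698496/748979 ≈ -31528.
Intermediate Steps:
Q(Z, Y) = (-116 + Y)/(-121 + Z)
(-16*12*34)/((((-88 + 15)*(-112) - 17903)/(-46978 + Q(-187, 70)))) = (-16*12*34)/((((-88 + 15)*(-112) - 17903)/(-46978 + (-116 + 70)/(-121 - 187)))) = (-192*34)/(((-73*(-112) - 17903)/(-46978 - 46/(-308)))) = -6528*(-46978 - 1/308*(-46))/(8176 - 17903) = -6528/((-9727/(-46978 + 23/154))) = -6528/((-9727/(-7234589/154))) = -6528/((-9727*(-154/7234589))) = -6528/1497958/7234589 = -6528*7234589/1497958 = -23613698496/748979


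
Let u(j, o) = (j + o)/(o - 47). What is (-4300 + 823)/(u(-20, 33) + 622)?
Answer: -48678/8695 ≈ -5.5984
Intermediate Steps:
u(j, o) = (j + o)/(-47 + o)
(-4300 + 823)/(u(-20, 33) + 622) = (-4300 + 823)/((-20 + 33)/(-47 + 33) + 622) = -3477/(13/(-14) + 622) = -3477/(-1/14*13 + 622) = -3477/(-13/14 + 622) = -3477/8695/14 = -3477*14/8695 = -48678/8695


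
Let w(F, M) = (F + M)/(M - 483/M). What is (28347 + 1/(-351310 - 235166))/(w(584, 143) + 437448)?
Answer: 165965729512093/2561196620990502 ≈ 0.064800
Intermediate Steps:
w(F, M) = (F + M)/(M - 483/M)
(28347 + 1/(-351310 - 235166))/(w(584, 143) + 437448) = (28347 + 1/(-351310 - 235166))/(143*(584 + 143)/(-483 + 143²) + 437448) = (28347 + 1/(-586476))/(143*727/(-483 + 20449) + 437448) = (28347 - 1/586476)/(143*727/19966 + 437448) = 16624835171/(586476*(143*(1/19966)*727 + 437448)) = 16624835171/(586476*(103961/19966 + 437448)) = 16624835171/(586476*(8734190729/19966)) = (16624835171/586476)*(19966/8734190729) = 165965729512093/2561196620990502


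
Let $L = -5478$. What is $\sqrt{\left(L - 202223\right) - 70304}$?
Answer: $13 i \sqrt{1645} \approx 527.26 i$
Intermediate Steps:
$\sqrt{\left(L - 202223\right) - 70304} = \sqrt{\left(-5478 - 202223\right) - 70304} = \sqrt{-207701 - 70304} = \sqrt{-278005} = 13 i \sqrt{1645}$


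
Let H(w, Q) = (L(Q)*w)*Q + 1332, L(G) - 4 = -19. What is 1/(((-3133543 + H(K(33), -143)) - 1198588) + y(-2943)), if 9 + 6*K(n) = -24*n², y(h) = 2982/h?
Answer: -1962/26835524801 ≈ -7.3112e-8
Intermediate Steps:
L(G) = -15 (L(G) = 4 - 19 = -15)
K(n) = -3/2 - 4*n² (K(n) = -3/2 + (-24*n²)/6 = -3/2 - 4*n²)
H(w, Q) = 1332 - 15*Q*w (H(w, Q) = (-15*w)*Q + 1332 = -15*Q*w + 1332 = 1332 - 15*Q*w)
1/(((-3133543 + H(K(33), -143)) - 1198588) + y(-2943)) = 1/(((-3133543 + (1332 - 15*(-143)*(-3/2 - 4*33²))) - 1198588) + 2982/(-2943)) = 1/(((-3133543 + (1332 - 15*(-143)*(-3/2 - 4*1089))) - 1198588) + 2982*(-1/2943)) = 1/(((-3133543 + (1332 - 15*(-143)*(-3/2 - 4356))) - 1198588) - 994/981) = 1/(((-3133543 + (1332 - 15*(-143)*(-8715/2))) - 1198588) - 994/981) = 1/(((-3133543 + (1332 - 18693675/2)) - 1198588) - 994/981) = 1/(((-3133543 - 18691011/2) - 1198588) - 994/981) = 1/((-24958097/2 - 1198588) - 994/981) = 1/(-27355273/2 - 994/981) = 1/(-26835524801/1962) = -1962/26835524801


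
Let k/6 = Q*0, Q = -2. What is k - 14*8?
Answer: -112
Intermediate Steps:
k = 0 (k = 6*(-2*0) = 6*0 = 0)
k - 14*8 = 0 - 14*8 = 0 - 112 = -112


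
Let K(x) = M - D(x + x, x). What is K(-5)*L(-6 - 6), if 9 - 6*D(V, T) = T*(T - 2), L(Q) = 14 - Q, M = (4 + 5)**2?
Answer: 6656/3 ≈ 2218.7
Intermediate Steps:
M = 81 (M = 9**2 = 81)
D(V, T) = 3/2 - T*(-2 + T)/6 (D(V, T) = 3/2 - T*(T - 2)/6 = 3/2 - T*(-2 + T)/6)
K(x) = 159/2 - x/3 + x**2/6 (K(x) = 81 - (3/2 - x**2/6 + x/3) = 81 + (-3/2 - x/3 + x**2/6) = 159/2 - x/3 + x**2/6)
K(-5)*L(-6 - 6) = (159/2 - 1/3*(-5) + (1/6)*(-5)**2)*(14 - (-6 - 6)) = (159/2 + 5/3 + (1/6)*25)*(14 - 1*(-12)) = (159/2 + 5/3 + 25/6)*(14 + 12) = (256/3)*26 = 6656/3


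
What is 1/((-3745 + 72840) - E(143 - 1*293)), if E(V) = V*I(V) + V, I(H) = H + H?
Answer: 1/24245 ≈ 4.1246e-5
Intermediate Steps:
I(H) = 2*H
E(V) = V + 2*V**2 (E(V) = V*(2*V) + V = 2*V**2 + V = V + 2*V**2)
1/((-3745 + 72840) - E(143 - 1*293)) = 1/((-3745 + 72840) - (143 - 1*293)*(1 + 2*(143 - 1*293))) = 1/(69095 - (143 - 293)*(1 + 2*(143 - 293))) = 1/(69095 - (-150)*(1 + 2*(-150))) = 1/(69095 - (-150)*(1 - 300)) = 1/(69095 - (-150)*(-299)) = 1/(69095 - 1*44850) = 1/(69095 - 44850) = 1/24245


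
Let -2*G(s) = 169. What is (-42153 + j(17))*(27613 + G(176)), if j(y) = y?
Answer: -1159940876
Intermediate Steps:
G(s) = -169/2 (G(s) = -1/2*169 = -169/2)
(-42153 + j(17))*(27613 + G(176)) = (-42153 + 17)*(27613 - 169/2) = -42136*55057/2 = -1159940876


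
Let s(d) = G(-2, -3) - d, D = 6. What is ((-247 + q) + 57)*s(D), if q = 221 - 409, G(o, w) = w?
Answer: 3402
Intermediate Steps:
q = -188
s(d) = -3 - d
((-247 + q) + 57)*s(D) = ((-247 - 188) + 57)*(-3 - 1*6) = (-435 + 57)*(-3 - 6) = -378*(-9) = 3402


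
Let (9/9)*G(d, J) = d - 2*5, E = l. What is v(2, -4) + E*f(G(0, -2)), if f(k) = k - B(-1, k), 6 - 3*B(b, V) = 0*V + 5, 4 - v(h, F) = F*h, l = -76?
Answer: 2392/3 ≈ 797.33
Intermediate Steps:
v(h, F) = 4 - F*h
B(b, V) = 1/3 (B(b, V) = 2 - (0*V + 5)/3 = 2 - (0 + 5)/3 = 2 - 1/3*5 = 2 - 5/3 = 1/3)
E = -76
G(d, J) = -10 + d (G(d, J) = d - 2*5 = d - 10 = -10 + d)
f(k) = -1/3 + k (f(k) = k - 1*1/3 = k - 1/3 = -1/3 + k)
v(2, -4) + E*f(G(0, -2)) = (4 - 1*(-4)*2) - 76*(-1/3 + (-10 + 0)) = (4 + 8) - 76*(-1/3 - 10) = 12 - 76*(-31/3) = 12 + 2356/3 = 2392/3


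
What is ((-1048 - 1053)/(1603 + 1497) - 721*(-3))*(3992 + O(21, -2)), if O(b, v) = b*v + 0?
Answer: 529552721/62 ≈ 8.5412e+6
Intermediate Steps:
O(b, v) = b*v
((-1048 - 1053)/(1603 + 1497) - 721*(-3))*(3992 + O(21, -2)) = ((-1048 - 1053)/(1603 + 1497) - 721*(-3))*(3992 + 21*(-2)) = (-2101/3100 + 2163)*(3992 - 42) = (-2101*1/3100 + 2163)*3950 = (-2101/3100 + 2163)*3950 = (6703199/3100)*3950 = 529552721/62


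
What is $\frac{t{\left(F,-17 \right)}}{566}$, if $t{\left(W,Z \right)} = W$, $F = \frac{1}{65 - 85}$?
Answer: $- \frac{1}{11320} \approx -8.8339 \cdot 10^{-5}$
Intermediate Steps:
$F = - \frac{1}{20}$ ($F = \frac{1}{-20} = - \frac{1}{20} \approx -0.05$)
$\frac{t{\left(F,-17 \right)}}{566} = - \frac{1}{20 \cdot 566} = \left(- \frac{1}{20}\right) \frac{1}{566} = - \frac{1}{11320}$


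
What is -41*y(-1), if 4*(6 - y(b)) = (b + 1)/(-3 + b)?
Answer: -246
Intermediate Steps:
y(b) = 6 - (1 + b)/(4*(-3 + b)) (y(b) = 6 - (b + 1)/(4*(-3 + b)) = 6 - (1 + b)/(4*(-3 + b)))
-41*y(-1) = -41*(-73 + 23*(-1))/(4*(-3 - 1)) = -41*(-73 - 23)/(4*(-4)) = -41*(-1)*(-96)/(4*4) = -41*6 = -246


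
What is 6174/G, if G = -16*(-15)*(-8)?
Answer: -1029/320 ≈ -3.2156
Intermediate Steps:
G = -1920 (G = 240*(-8) = -1920)
6174/G = 6174/(-1920) = 6174*(-1/1920) = -1029/320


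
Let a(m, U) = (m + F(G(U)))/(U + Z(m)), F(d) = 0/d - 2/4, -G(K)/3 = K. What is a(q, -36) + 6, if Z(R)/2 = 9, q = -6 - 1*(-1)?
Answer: 227/36 ≈ 6.3056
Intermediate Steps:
G(K) = -3*K
q = -5 (q = -6 + 1 = -5)
Z(R) = 18 (Z(R) = 2*9 = 18)
F(d) = -½ (F(d) = 0 - 2*¼ = 0 - ½ = -½)
a(m, U) = (-½ + m)/(18 + U) (a(m, U) = (m - ½)/(U + 18) = (-½ + m)/(18 + U))
a(q, -36) + 6 = (-½ - 5)/(18 - 36) + 6 = -11/2/(-18) + 6 = -1/18*(-11/2) + 6 = 11/36 + 6 = 227/36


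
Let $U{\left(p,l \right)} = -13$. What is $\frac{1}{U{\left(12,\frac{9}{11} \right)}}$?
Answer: $- \frac{1}{13} \approx -0.076923$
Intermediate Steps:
$\frac{1}{U{\left(12,\frac{9}{11} \right)}} = \frac{1}{-13} = - \frac{1}{13}$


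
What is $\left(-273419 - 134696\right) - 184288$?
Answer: $-592403$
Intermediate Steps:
$\left(-273419 - 134696\right) - 184288 = -408115 - 184288 = -592403$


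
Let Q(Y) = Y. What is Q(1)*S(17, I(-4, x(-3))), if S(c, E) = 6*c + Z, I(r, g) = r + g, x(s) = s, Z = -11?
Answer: 91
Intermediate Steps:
I(r, g) = g + r
S(c, E) = -11 + 6*c (S(c, E) = 6*c - 11 = -11 + 6*c)
Q(1)*S(17, I(-4, x(-3))) = 1*(-11 + 6*17) = 1*(-11 + 102) = 1*91 = 91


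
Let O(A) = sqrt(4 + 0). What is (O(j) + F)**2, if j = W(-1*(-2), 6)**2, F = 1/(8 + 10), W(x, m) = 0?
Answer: 1369/324 ≈ 4.2253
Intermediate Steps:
F = 1/18 ≈ 0.055556
j = 0 (j = 0**2 = 0)
O(A) = 2 (O(A) = sqrt(4) = 2)
(O(j) + F)**2 = (2 + 1/18)**2 = (37/18)**2 = 1369/324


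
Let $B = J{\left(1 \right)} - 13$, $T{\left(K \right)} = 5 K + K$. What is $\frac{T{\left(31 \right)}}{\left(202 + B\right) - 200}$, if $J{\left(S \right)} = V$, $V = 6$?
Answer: $- \frac{186}{5} \approx -37.2$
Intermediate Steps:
$J{\left(S \right)} = 6$
$T{\left(K \right)} = 6 K$
$B = -7$ ($B = 6 - 13 = -7$)
$\frac{T{\left(31 \right)}}{\left(202 + B\right) - 200} = \frac{6 \cdot 31}{\left(202 - 7\right) - 200} = \frac{186}{195 - 200} = \frac{186}{-5} = 186 \left(- \frac{1}{5}\right) = - \frac{186}{5}$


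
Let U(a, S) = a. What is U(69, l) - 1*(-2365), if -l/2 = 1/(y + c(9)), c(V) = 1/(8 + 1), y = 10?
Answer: 2434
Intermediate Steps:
c(V) = ⅑ (c(V) = 1/9 = ⅑)
l = -18/91 (l = -2/(10 + ⅑) = -2/91/9 = -2*9/91 = -18/91 ≈ -0.19780)
U(69, l) - 1*(-2365) = 69 - 1*(-2365) = 69 + 2365 = 2434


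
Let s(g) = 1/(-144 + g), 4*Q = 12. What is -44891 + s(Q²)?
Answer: -6060286/135 ≈ -44891.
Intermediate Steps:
Q = 3 (Q = (¼)*12 = 3)
-44891 + s(Q²) = -44891 + 1/(-144 + 3²) = -44891 + 1/(-144 + 9) = -44891 + 1/(-135) = -44891 - 1/135 = -6060286/135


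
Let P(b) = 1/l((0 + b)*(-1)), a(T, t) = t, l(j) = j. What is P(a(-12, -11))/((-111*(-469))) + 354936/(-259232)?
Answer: -25406685779/18556118196 ≈ -1.3692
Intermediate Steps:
P(b) = -1/b (P(b) = 1/((0 + b)*(-1)) = 1/(b*(-1)) = 1/(-b) = -1/b)
P(a(-12, -11))/((-111*(-469))) + 354936/(-259232) = (-1/(-11))/((-111*(-469))) + 354936/(-259232) = -1*(-1/11)/52059 + 354936*(-1/259232) = (1/11)*(1/52059) - 44367/32404 = 1/572649 - 44367/32404 = -25406685779/18556118196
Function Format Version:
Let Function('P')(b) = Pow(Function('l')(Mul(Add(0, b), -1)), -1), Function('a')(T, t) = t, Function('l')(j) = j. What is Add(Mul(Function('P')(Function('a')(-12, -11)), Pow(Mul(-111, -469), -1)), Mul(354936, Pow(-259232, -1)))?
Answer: Rational(-25406685779, 18556118196) ≈ -1.3692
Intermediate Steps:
Function('P')(b) = Mul(-1, Pow(b, -1)) (Function('P')(b) = Pow(Mul(Add(0, b), -1), -1) = Pow(Mul(b, -1), -1) = Pow(Mul(-1, b), -1) = Mul(-1, Pow(b, -1)))
Add(Mul(Function('P')(Function('a')(-12, -11)), Pow(Mul(-111, -469), -1)), Mul(354936, Pow(-259232, -1))) = Add(Mul(Mul(-1, Pow(-11, -1)), Pow(Mul(-111, -469), -1)), Mul(354936, Pow(-259232, -1))) = Add(Mul(Mul(-1, Rational(-1, 11)), Pow(52059, -1)), Mul(354936, Rational(-1, 259232))) = Add(Mul(Rational(1, 11), Rational(1, 52059)), Rational(-44367, 32404)) = Add(Rational(1, 572649), Rational(-44367, 32404)) = Rational(-25406685779, 18556118196)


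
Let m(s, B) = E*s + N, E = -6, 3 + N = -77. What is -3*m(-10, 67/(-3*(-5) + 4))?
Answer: 60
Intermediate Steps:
N = -80 (N = -3 - 77 = -80)
m(s, B) = -80 - 6*s (m(s, B) = -6*s - 80 = -80 - 6*s)
-3*m(-10, 67/(-3*(-5) + 4)) = -3*(-80 - 6*(-10)) = -3*(-80 + 60) = -3*(-20) = 60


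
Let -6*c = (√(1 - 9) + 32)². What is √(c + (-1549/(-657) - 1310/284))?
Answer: √(-165940596926 - 20631159552*I*√2)/31098 ≈ 1.1472 - 13.149*I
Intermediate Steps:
c = -(32 + 2*I*√2)²/6 (c = -(√(1 - 9) + 32)²/6 = -(√(-8) + 32)²/6 = -(2*I*√2 + 32)²/6 = -(32 + 2*I*√2)²/6 ≈ -169.33 - 30.17*I)
√(c + (-1549/(-657) - 1310/284)) = √((-508/3 - 64*I*√2/3) + (-1549/(-657) - 1310/284)) = √((-508/3 - 64*I*√2/3) + (-1549*(-1/657) - 1310*1/284)) = √((-508/3 - 64*I*√2/3) + (1549/657 - 655/142)) = √((-508/3 - 64*I*√2/3) - 210377/93294) = √(-16008161/93294 - 64*I*√2/3)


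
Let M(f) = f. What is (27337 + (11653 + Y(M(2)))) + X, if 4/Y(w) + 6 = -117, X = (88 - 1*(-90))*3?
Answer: 4861448/123 ≈ 39524.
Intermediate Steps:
X = 534 (X = (88 + 90)*3 = 178*3 = 534)
Y(w) = -4/123 (Y(w) = 4/(-6 - 117) = 4/(-123) = 4*(-1/123) = -4/123)
(27337 + (11653 + Y(M(2)))) + X = (27337 + (11653 - 4/123)) + 534 = (27337 + 1433315/123) + 534 = 4795766/123 + 534 = 4861448/123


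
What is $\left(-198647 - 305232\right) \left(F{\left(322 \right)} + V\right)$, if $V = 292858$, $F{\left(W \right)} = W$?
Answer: $-147727245220$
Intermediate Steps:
$\left(-198647 - 305232\right) \left(F{\left(322 \right)} + V\right) = \left(-198647 - 305232\right) \left(322 + 292858\right) = \left(-503879\right) 293180 = -147727245220$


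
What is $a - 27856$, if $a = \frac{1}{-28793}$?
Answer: $- \frac{802057809}{28793} \approx -27856.0$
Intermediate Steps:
$a = - \frac{1}{28793} \approx -3.4731 \cdot 10^{-5}$
$a - 27856 = - \frac{1}{28793} - 27856 = - \frac{802057809}{28793}$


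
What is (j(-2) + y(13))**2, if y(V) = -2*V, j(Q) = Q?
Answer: 784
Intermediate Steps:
(j(-2) + y(13))**2 = (-2 - 2*13)**2 = (-2 - 26)**2 = (-28)**2 = 784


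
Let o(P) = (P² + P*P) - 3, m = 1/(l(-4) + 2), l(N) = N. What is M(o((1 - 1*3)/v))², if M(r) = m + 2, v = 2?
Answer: 9/4 ≈ 2.2500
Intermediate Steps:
m = -½ (m = 1/(-4 + 2) = 1/(-2) = -½ ≈ -0.50000)
o(P) = -3 + 2*P² (o(P) = (P² + P²) - 3 = 2*P² - 3 = -3 + 2*P²)
M(r) = 3/2 (M(r) = -½ + 2 = 3/2)
M(o((1 - 1*3)/v))² = (3/2)² = 9/4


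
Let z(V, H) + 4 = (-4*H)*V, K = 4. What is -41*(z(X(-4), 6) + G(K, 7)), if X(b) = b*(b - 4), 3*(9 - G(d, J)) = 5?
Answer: 94054/3 ≈ 31351.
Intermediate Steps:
G(d, J) = 22/3 (G(d, J) = 9 - ⅓*5 = 9 - 5/3 = 22/3)
X(b) = b*(-4 + b)
z(V, H) = -4 - 4*H*V (z(V, H) = -4 + (-4*H)*V = -4 - 4*H*V)
-41*(z(X(-4), 6) + G(K, 7)) = -41*((-4 - 4*6*(-4*(-4 - 4))) + 22/3) = -41*((-4 - 4*6*(-4*(-8))) + 22/3) = -41*((-4 - 4*6*32) + 22/3) = -41*((-4 - 768) + 22/3) = -41*(-772 + 22/3) = -41*(-2294/3) = 94054/3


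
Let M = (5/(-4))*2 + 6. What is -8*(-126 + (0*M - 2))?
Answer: 1024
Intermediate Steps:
M = 7/2 (M = (5*(-1/4))*2 + 6 = -5/4*2 + 6 = -5/2 + 6 = 7/2 ≈ 3.5000)
-8*(-126 + (0*M - 2)) = -8*(-126 + (0*(7/2) - 2)) = -8*(-126 + (0 - 2)) = -8*(-126 - 2) = -8*(-128) = 1024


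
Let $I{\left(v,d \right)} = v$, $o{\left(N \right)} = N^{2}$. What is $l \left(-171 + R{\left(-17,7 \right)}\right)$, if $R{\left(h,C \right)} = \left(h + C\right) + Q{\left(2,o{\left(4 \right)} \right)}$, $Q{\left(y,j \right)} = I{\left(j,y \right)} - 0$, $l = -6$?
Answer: $990$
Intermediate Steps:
$Q{\left(y,j \right)} = j$ ($Q{\left(y,j \right)} = j - 0 = j + 0 = j$)
$R{\left(h,C \right)} = 16 + C + h$ ($R{\left(h,C \right)} = \left(h + C\right) + 4^{2} = \left(C + h\right) + 16 = 16 + C + h$)
$l \left(-171 + R{\left(-17,7 \right)}\right) = - 6 \left(-171 + \left(16 + 7 - 17\right)\right) = - 6 \left(-171 + 6\right) = \left(-6\right) \left(-165\right) = 990$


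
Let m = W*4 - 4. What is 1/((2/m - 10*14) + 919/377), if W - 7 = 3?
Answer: -6786/933121 ≈ -0.0072724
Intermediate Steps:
W = 10 (W = 7 + 3 = 10)
m = 36 (m = 10*4 - 4 = 40 - 4 = 36)
1/((2/m - 10*14) + 919/377) = 1/((2/36 - 10*14) + 919/377) = 1/((2*(1/36) - 140) + 919*(1/377)) = 1/((1/18 - 140) + 919/377) = 1/(-2519/18 + 919/377) = 1/(-933121/6786) = -6786/933121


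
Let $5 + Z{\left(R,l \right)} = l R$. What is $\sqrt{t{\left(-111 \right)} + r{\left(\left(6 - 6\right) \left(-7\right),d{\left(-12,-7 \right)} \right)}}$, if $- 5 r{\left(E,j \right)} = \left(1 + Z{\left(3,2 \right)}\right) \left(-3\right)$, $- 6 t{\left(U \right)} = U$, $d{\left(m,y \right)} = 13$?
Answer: $\frac{\sqrt{1970}}{10} \approx 4.4385$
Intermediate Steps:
$Z{\left(R,l \right)} = -5 + R l$ ($Z{\left(R,l \right)} = -5 + l R = -5 + R l$)
$t{\left(U \right)} = - \frac{U}{6}$
$r{\left(E,j \right)} = \frac{6}{5}$ ($r{\left(E,j \right)} = - \frac{\left(1 + \left(-5 + 3 \cdot 2\right)\right) \left(-3\right)}{5} = - \frac{\left(1 + \left(-5 + 6\right)\right) \left(-3\right)}{5} = - \frac{\left(1 + 1\right) \left(-3\right)}{5} = - \frac{2 \left(-3\right)}{5} = \left(- \frac{1}{5}\right) \left(-6\right) = \frac{6}{5}$)
$\sqrt{t{\left(-111 \right)} + r{\left(\left(6 - 6\right) \left(-7\right),d{\left(-12,-7 \right)} \right)}} = \sqrt{\left(- \frac{1}{6}\right) \left(-111\right) + \frac{6}{5}} = \sqrt{\frac{37}{2} + \frac{6}{5}} = \sqrt{\frac{197}{10}} = \frac{\sqrt{1970}}{10}$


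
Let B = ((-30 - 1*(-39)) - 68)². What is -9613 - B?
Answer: -13094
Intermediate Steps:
B = 3481 (B = ((-30 + 39) - 68)² = (9 - 68)² = (-59)² = 3481)
-9613 - B = -9613 - 1*3481 = -9613 - 3481 = -13094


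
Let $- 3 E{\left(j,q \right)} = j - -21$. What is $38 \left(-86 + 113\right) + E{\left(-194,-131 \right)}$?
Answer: $\frac{3251}{3} \approx 1083.7$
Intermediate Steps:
$E{\left(j,q \right)} = -7 - \frac{j}{3}$ ($E{\left(j,q \right)} = - \frac{j - -21}{3} = - \frac{j + 21}{3} = - \frac{21 + j}{3} = -7 - \frac{j}{3}$)
$38 \left(-86 + 113\right) + E{\left(-194,-131 \right)} = 38 \left(-86 + 113\right) - - \frac{173}{3} = 38 \cdot 27 + \left(-7 + \frac{194}{3}\right) = 1026 + \frac{173}{3} = \frac{3251}{3}$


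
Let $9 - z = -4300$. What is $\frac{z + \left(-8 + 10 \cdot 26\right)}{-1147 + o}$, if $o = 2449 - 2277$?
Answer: $- \frac{4561}{975} \approx -4.6779$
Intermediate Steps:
$o = 172$
$z = 4309$ ($z = 9 - -4300 = 9 + 4300 = 4309$)
$\frac{z + \left(-8 + 10 \cdot 26\right)}{-1147 + o} = \frac{4309 + \left(-8 + 10 \cdot 26\right)}{-1147 + 172} = \frac{4309 + \left(-8 + 260\right)}{-975} = \left(4309 + 252\right) \left(- \frac{1}{975}\right) = 4561 \left(- \frac{1}{975}\right) = - \frac{4561}{975}$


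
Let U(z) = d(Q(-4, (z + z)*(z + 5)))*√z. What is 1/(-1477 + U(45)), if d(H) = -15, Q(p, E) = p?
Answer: -1477/2171404 + 45*√5/2171404 ≈ -0.00063386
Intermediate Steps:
U(z) = -15*√z
1/(-1477 + U(45)) = 1/(-1477 - 45*√5)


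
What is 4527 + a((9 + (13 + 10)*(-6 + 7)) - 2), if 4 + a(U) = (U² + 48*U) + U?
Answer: 6893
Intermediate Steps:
a(U) = -4 + U² + 49*U (a(U) = -4 + ((U² + 48*U) + U) = -4 + (U² + 49*U) = -4 + U² + 49*U)
4527 + a((9 + (13 + 10)*(-6 + 7)) - 2) = 4527 + (-4 + ((9 + (13 + 10)*(-6 + 7)) - 2)² + 49*((9 + (13 + 10)*(-6 + 7)) - 2)) = 4527 + (-4 + ((9 + 23*1) - 2)² + 49*((9 + 23*1) - 2)) = 4527 + (-4 + ((9 + 23) - 2)² + 49*((9 + 23) - 2)) = 4527 + (-4 + (32 - 2)² + 49*(32 - 2)) = 4527 + (-4 + 30² + 49*30) = 4527 + (-4 + 900 + 1470) = 4527 + 2366 = 6893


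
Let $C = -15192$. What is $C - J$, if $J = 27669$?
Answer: $-42861$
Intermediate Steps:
$C - J = -15192 - 27669 = -42861$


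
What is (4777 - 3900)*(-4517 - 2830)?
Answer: -6443319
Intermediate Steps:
(4777 - 3900)*(-4517 - 2830) = 877*(-7347) = -6443319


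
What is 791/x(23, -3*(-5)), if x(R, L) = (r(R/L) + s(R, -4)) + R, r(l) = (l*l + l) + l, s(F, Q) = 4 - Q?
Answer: 177975/8194 ≈ 21.720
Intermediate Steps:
r(l) = l² + 2*l (r(l) = (l² + l) + l = (l + l²) + l = l² + 2*l)
x(R, L) = 8 + R + R*(2 + R/L)/L (x(R, L) = ((R/L)*(2 + R/L) + (4 - 1*(-4))) + R = (R*(2 + R/L)/L + (4 + 4)) + R = (R*(2 + R/L)/L + 8) + R = (8 + R*(2 + R/L)/L) + R = 8 + R + R*(2 + R/L)/L)
791/x(23, -3*(-5)) = 791/(8 + 23 + 23²/(-3*(-5))² + 2*23/(-3*(-5))) = 791/(8 + 23 + 529/15² + 2*23/15) = 791/(8 + 23 + (1/225)*529 + 2*23*(1/15)) = 791/(8 + 23 + 529/225 + 46/15) = 791/(8194/225) = 791*(225/8194) = 177975/8194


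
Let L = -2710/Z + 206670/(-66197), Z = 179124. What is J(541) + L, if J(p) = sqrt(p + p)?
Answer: -18599475475/5928735714 + sqrt(1082) ≈ 29.757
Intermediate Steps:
J(p) = sqrt(2)*sqrt(p) (J(p) = sqrt(2*p) = sqrt(2)*sqrt(p))
L = -18599475475/5928735714 (L = -2710/179124 + 206670/(-66197) = -2710*1/179124 + 206670*(-1/66197) = -1355/89562 - 206670/66197 = -18599475475/5928735714 ≈ -3.1372)
J(541) + L = sqrt(2)*sqrt(541) - 18599475475/5928735714 = sqrt(1082) - 18599475475/5928735714 = -18599475475/5928735714 + sqrt(1082)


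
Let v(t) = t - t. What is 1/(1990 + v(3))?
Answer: 1/1990 ≈ 0.00050251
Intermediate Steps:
v(t) = 0
1/(1990 + v(3)) = 1/(1990 + 0) = 1/1990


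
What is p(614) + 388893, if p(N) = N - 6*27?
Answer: 389345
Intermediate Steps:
p(N) = -162 + N (p(N) = N - 162 = -162 + N)
p(614) + 388893 = (-162 + 614) + 388893 = 452 + 388893 = 389345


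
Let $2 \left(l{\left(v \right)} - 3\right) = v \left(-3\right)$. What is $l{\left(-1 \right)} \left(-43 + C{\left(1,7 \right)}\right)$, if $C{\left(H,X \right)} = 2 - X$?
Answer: $-216$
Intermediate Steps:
$l{\left(v \right)} = 3 - \frac{3 v}{2}$ ($l{\left(v \right)} = 3 + \frac{v \left(-3\right)}{2} = 3 + \frac{\left(-3\right) v}{2} = 3 - \frac{3 v}{2}$)
$l{\left(-1 \right)} \left(-43 + C{\left(1,7 \right)}\right) = \left(3 - - \frac{3}{2}\right) \left(-43 + \left(2 - 7\right)\right) = \left(3 + \frac{3}{2}\right) \left(-43 + \left(2 - 7\right)\right) = \frac{9 \left(-43 - 5\right)}{2} = \frac{9}{2} \left(-48\right) = -216$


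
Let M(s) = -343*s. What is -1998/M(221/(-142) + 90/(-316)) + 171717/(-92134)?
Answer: -234396416175/46621923082 ≈ -5.0276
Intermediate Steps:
-1998/M(221/(-142) + 90/(-316)) + 171717/(-92134) = -1998*(-1/(343*(221/(-142) + 90/(-316)))) + 171717/(-92134) = -1998*(-1/(343*(221*(-1/142) + 90*(-1/316)))) + 171717*(-1/92134) = -1998*(-1/(343*(-221/142 - 45/158))) - 24531/13162 = -1998/((-343*(-10327/5609))) - 24531/13162 = -1998/3542161/5609 - 24531/13162 = -1998*5609/3542161 - 24531/13162 = -11206782/3542161 - 24531/13162 = -234396416175/46621923082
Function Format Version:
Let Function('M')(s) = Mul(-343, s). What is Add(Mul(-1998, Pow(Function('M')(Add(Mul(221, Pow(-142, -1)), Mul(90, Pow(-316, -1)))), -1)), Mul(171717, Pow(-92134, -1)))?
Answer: Rational(-234396416175, 46621923082) ≈ -5.0276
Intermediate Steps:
Add(Mul(-1998, Pow(Function('M')(Add(Mul(221, Pow(-142, -1)), Mul(90, Pow(-316, -1)))), -1)), Mul(171717, Pow(-92134, -1))) = Add(Mul(-1998, Pow(Mul(-343, Add(Mul(221, Pow(-142, -1)), Mul(90, Pow(-316, -1)))), -1)), Mul(171717, Pow(-92134, -1))) = Add(Mul(-1998, Pow(Mul(-343, Add(Mul(221, Rational(-1, 142)), Mul(90, Rational(-1, 316)))), -1)), Mul(171717, Rational(-1, 92134))) = Add(Mul(-1998, Pow(Mul(-343, Add(Rational(-221, 142), Rational(-45, 158))), -1)), Rational(-24531, 13162)) = Add(Mul(-1998, Pow(Mul(-343, Rational(-10327, 5609)), -1)), Rational(-24531, 13162)) = Add(Mul(-1998, Pow(Rational(3542161, 5609), -1)), Rational(-24531, 13162)) = Add(Mul(-1998, Rational(5609, 3542161)), Rational(-24531, 13162)) = Add(Rational(-11206782, 3542161), Rational(-24531, 13162)) = Rational(-234396416175, 46621923082)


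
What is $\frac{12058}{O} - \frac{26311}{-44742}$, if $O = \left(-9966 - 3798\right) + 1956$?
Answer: $- \frac{19068229}{44026128} \approx -0.43311$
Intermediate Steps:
$O = -11808$ ($O = -13764 + 1956 = -11808$)
$\frac{12058}{O} - \frac{26311}{-44742} = \frac{12058}{-11808} - \frac{26311}{-44742} = 12058 \left(- \frac{1}{11808}\right) - - \frac{26311}{44742} = - \frac{6029}{5904} + \frac{26311}{44742} = - \frac{19068229}{44026128}$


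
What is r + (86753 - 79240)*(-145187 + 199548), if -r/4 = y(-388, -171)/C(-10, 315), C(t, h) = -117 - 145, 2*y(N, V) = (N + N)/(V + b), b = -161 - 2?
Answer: 8934877300649/21877 ≈ 4.0841e+8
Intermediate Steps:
b = -163
y(N, V) = N/(-163 + V) (y(N, V) = ((N + N)/(V - 163))/2 = ((2*N)/(-163 + V))/2 = (2*N/(-163 + V))/2 = N/(-163 + V))
C(t, h) = -262
r = 388/21877 (r = -4*(-388/(-163 - 171))/(-262) = -4*(-388/(-334))*(-1)/262 = -4*(-388*(-1/334))*(-1)/262 = -776*(-1)/(167*262) = -4*(-97/21877) = 388/21877 ≈ 0.017736)
r + (86753 - 79240)*(-145187 + 199548) = 388/21877 + (86753 - 79240)*(-145187 + 199548) = 388/21877 + 7513*54361 = 388/21877 + 408414193 = 8934877300649/21877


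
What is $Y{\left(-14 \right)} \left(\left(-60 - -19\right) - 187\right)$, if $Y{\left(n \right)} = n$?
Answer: $3192$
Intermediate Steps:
$Y{\left(-14 \right)} \left(\left(-60 - -19\right) - 187\right) = - 14 \left(\left(-60 - -19\right) - 187\right) = - 14 \left(\left(-60 + 19\right) - 187\right) = - 14 \left(-41 - 187\right) = \left(-14\right) \left(-228\right) = 3192$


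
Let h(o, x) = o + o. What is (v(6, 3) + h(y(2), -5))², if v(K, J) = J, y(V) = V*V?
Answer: 121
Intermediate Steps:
y(V) = V²
h(o, x) = 2*o
(v(6, 3) + h(y(2), -5))² = (3 + 2*2²)² = (3 + 2*4)² = (3 + 8)² = 11² = 121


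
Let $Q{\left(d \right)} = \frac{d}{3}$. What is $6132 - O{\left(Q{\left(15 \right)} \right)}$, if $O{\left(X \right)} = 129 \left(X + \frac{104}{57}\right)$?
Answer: $\frac{99781}{19} \approx 5251.6$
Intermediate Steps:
$Q{\left(d \right)} = \frac{d}{3}$ ($Q{\left(d \right)} = d \frac{1}{3} = \frac{d}{3}$)
$O{\left(X \right)} = \frac{4472}{19} + 129 X$ ($O{\left(X \right)} = 129 \left(X + 104 \cdot \frac{1}{57}\right) = 129 \left(X + \frac{104}{57}\right) = 129 \left(\frac{104}{57} + X\right) = \frac{4472}{19} + 129 X$)
$6132 - O{\left(Q{\left(15 \right)} \right)} = 6132 - \left(\frac{4472}{19} + 129 \cdot \frac{1}{3} \cdot 15\right) = 6132 - \left(\frac{4472}{19} + 129 \cdot 5\right) = 6132 - \left(\frac{4472}{19} + 645\right) = 6132 - \frac{16727}{19} = \frac{99781}{19}$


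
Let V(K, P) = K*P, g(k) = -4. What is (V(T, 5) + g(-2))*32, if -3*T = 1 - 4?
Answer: 32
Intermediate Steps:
T = 1 (T = -(1 - 4)/3 = -⅓*(-3) = 1)
(V(T, 5) + g(-2))*32 = (1*5 - 4)*32 = (5 - 4)*32 = 1*32 = 32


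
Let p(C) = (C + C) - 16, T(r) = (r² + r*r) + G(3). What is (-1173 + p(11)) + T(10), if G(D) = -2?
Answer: -969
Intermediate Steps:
T(r) = -2 + 2*r² (T(r) = (r² + r*r) - 2 = (r² + r²) - 2 = 2*r² - 2 = -2 + 2*r²)
p(C) = -16 + 2*C (p(C) = 2*C - 16 = -16 + 2*C)
(-1173 + p(11)) + T(10) = (-1173 + (-16 + 2*11)) + (-2 + 2*10²) = (-1173 + (-16 + 22)) + (-2 + 2*100) = (-1173 + 6) + (-2 + 200) = -1167 + 198 = -969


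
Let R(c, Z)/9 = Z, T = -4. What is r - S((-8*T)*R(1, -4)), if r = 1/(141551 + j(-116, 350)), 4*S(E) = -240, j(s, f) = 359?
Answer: 8514601/141910 ≈ 60.000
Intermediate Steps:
R(c, Z) = 9*Z
S(E) = -60 (S(E) = (¼)*(-240) = -60)
r = 1/141910 (r = 1/(141551 + 359) = 1/141910 ≈ 7.0467e-6)
r - S((-8*T)*R(1, -4)) = 1/141910 - 1*(-60) = 1/141910 + 60 = 8514601/141910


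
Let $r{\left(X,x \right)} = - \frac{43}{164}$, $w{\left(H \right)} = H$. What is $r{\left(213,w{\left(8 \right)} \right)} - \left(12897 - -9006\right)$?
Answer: $- \frac{3592135}{164} \approx -21903.0$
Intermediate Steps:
$r{\left(X,x \right)} = - \frac{43}{164}$ ($r{\left(X,x \right)} = \left(-43\right) \frac{1}{164} = - \frac{43}{164}$)
$r{\left(213,w{\left(8 \right)} \right)} - \left(12897 - -9006\right) = - \frac{43}{164} - \left(12897 - -9006\right) = - \frac{43}{164} - \left(12897 + 9006\right) = - \frac{43}{164} - 21903 = - \frac{3592135}{164}$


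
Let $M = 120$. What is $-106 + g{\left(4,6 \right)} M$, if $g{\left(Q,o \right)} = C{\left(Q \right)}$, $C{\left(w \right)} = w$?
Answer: $374$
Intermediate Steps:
$g{\left(Q,o \right)} = Q$
$-106 + g{\left(4,6 \right)} M = -106 + 4 \cdot 120 = -106 + 480 = 374$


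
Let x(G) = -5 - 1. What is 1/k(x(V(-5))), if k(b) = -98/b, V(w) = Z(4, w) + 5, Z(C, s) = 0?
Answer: 3/49 ≈ 0.061224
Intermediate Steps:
V(w) = 5 (V(w) = 0 + 5 = 5)
x(G) = -6
1/k(x(V(-5))) = 1/(-98/(-6)) = 1/(-98*(-1/6)) = 1/(49/3) = 3/49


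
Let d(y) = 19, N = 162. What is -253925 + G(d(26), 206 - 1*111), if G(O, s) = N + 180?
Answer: -253583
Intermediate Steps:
G(O, s) = 342 (G(O, s) = 162 + 180 = 342)
-253925 + G(d(26), 206 - 1*111) = -253925 + 342 = -253583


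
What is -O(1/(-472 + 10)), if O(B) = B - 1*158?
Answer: 72997/462 ≈ 158.00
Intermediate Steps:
O(B) = -158 + B (O(B) = B - 158 = -158 + B)
-O(1/(-472 + 10)) = -(-158 + 1/(-472 + 10)) = -(-158 + 1/(-462)) = -(-158 - 1/462) = -1*(-72997/462) = 72997/462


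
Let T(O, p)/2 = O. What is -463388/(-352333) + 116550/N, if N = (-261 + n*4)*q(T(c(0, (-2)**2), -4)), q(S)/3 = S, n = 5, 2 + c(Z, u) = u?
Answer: -6620715509/169824506 ≈ -38.986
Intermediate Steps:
c(Z, u) = -2 + u
T(O, p) = 2*O
q(S) = 3*S
N = -2892 (N = (-261 + 5*4)*(3*(2*(-2 + (-2)**2))) = (-261 + 20)*(3*(2*(-2 + 4))) = -723*2*2 = -723*4 = -241*12 = -2892)
-463388/(-352333) + 116550/N = -463388/(-352333) + 116550/(-2892) = -463388*(-1/352333) + 116550*(-1/2892) = 463388/352333 - 19425/482 = -6620715509/169824506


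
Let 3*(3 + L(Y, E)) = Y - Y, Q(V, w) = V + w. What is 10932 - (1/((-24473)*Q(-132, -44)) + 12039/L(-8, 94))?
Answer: 64371821359/4307248 ≈ 14945.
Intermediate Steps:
L(Y, E) = -3 (L(Y, E) = -3 + (Y - Y)/3 = -3 + (⅓)*0 = -3 + 0 = -3)
10932 - (1/((-24473)*Q(-132, -44)) + 12039/L(-8, 94)) = 10932 - (1/((-24473)*(-132 - 44)) + 12039/(-3)) = 10932 - (-1/24473/(-176) + 12039*(-⅓)) = 10932 - (-1/24473*(-1/176) - 4013) = 10932 - (1/4307248 - 4013) = 10932 - 1*(-17284986223/4307248) = 10932 + 17284986223/4307248 = 64371821359/4307248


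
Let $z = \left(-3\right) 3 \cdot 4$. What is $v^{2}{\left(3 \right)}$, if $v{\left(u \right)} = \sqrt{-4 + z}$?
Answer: $-40$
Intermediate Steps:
$z = -36$ ($z = \left(-9\right) 4 = -36$)
$v{\left(u \right)} = 2 i \sqrt{10}$ ($v{\left(u \right)} = \sqrt{-4 - 36} = \sqrt{-40} = 2 i \sqrt{10}$)
$v^{2}{\left(3 \right)} = \left(2 i \sqrt{10}\right)^{2} = -40$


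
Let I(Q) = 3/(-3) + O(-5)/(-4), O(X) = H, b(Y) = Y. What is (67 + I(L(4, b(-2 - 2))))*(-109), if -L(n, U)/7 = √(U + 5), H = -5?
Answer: -29321/4 ≈ -7330.3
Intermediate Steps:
L(n, U) = -7*√(5 + U) (L(n, U) = -7*√(U + 5) = -7*√(5 + U))
O(X) = -5
I(Q) = ¼ (I(Q) = 3/(-3) - 5/(-4) = 3*(-⅓) - 5*(-¼) = -1 + 5/4 = ¼)
(67 + I(L(4, b(-2 - 2))))*(-109) = (67 + ¼)*(-109) = (269/4)*(-109) = -29321/4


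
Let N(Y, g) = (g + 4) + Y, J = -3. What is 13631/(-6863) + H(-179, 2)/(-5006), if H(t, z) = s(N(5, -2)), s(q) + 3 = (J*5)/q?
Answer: -238705217/120246623 ≈ -1.9851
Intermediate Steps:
N(Y, g) = 4 + Y + g (N(Y, g) = (4 + g) + Y = 4 + Y + g)
s(q) = -3 - 15/q (s(q) = -3 + (-3*5)/q = -3 - 15/q)
H(t, z) = -36/7 (H(t, z) = -3 - 15/(4 + 5 - 2) = -3 - 15/7 = -36/7)
13631/(-6863) + H(-179, 2)/(-5006) = 13631/(-6863) - 36/7/(-5006) = 13631*(-1/6863) - 36/7*(-1/5006) = -13631/6863 + 18/17521 = -238705217/120246623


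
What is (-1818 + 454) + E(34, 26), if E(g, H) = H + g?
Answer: -1304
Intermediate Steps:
(-1818 + 454) + E(34, 26) = (-1818 + 454) + (26 + 34) = -1364 + 60 = -1304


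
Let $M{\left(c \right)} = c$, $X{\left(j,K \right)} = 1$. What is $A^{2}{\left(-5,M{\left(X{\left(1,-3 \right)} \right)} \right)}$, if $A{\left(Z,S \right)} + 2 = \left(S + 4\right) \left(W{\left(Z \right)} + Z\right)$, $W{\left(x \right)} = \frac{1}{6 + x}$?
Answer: $484$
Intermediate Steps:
$A{\left(Z,S \right)} = -2 + \left(4 + S\right) \left(Z + \frac{1}{6 + Z}\right)$ ($A{\left(Z,S \right)} = -2 + \left(S + 4\right) \left(\frac{1}{6 + Z} + Z\right) = -2 + \left(4 + S\right) \left(Z + \frac{1}{6 + Z}\right)$)
$A^{2}{\left(-5,M{\left(X{\left(1,-3 \right)} \right)} \right)} = \left(\frac{4 + 1 + \left(6 - 5\right) \left(-2 + 4 \left(-5\right) + 1 \left(-5\right)\right)}{6 - 5}\right)^{2} = \left(\frac{4 + 1 + 1 \left(-2 - 20 - 5\right)}{1}\right)^{2} = \left(1 \left(4 + 1 + 1 \left(-27\right)\right)\right)^{2} = \left(1 \left(4 + 1 - 27\right)\right)^{2} = \left(1 \left(-22\right)\right)^{2} = \left(-22\right)^{2} = 484$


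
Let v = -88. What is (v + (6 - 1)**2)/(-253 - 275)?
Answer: 21/176 ≈ 0.11932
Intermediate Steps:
(v + (6 - 1)**2)/(-253 - 275) = (-88 + (6 - 1)**2)/(-253 - 275) = (-88 + 5**2)/(-528) = (-88 + 25)*(-1/528) = -63*(-1/528) = 21/176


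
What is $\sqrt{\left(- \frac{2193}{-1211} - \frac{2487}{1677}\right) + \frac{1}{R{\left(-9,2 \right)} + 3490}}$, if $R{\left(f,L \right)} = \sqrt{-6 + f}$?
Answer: $\sqrt{\frac{221968}{676949} + \frac{1}{3490 + i \sqrt{15}}} \approx 0.57287 - 3.0 \cdot 10^{-7} i$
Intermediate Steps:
$\sqrt{\left(- \frac{2193}{-1211} - \frac{2487}{1677}\right) + \frac{1}{R{\left(-9,2 \right)} + 3490}} = \sqrt{\left(- \frac{2193}{-1211} - \frac{2487}{1677}\right) + \frac{1}{\sqrt{-6 - 9} + 3490}} = \sqrt{\left(\left(-2193\right) \left(- \frac{1}{1211}\right) - \frac{829}{559}\right) + \frac{1}{\sqrt{-15} + 3490}} = \sqrt{\left(\frac{2193}{1211} - \frac{829}{559}\right) + \frac{1}{i \sqrt{15} + 3490}} = \sqrt{\frac{221968}{676949} + \frac{1}{3490 + i \sqrt{15}}}$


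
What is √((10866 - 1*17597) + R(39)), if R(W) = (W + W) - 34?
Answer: 3*I*√743 ≈ 81.774*I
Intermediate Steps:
R(W) = -34 + 2*W (R(W) = 2*W - 34 = -34 + 2*W)
√((10866 - 1*17597) + R(39)) = √((10866 - 1*17597) + (-34 + 2*39)) = √((10866 - 17597) + (-34 + 78)) = √(-6731 + 44) = √(-6687) = 3*I*√743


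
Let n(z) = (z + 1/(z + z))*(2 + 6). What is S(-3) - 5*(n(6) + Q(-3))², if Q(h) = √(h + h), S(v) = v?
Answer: -106337/9 - 1460*I*√6/3 ≈ -11815.0 - 1192.1*I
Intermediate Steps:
Q(h) = √2*√h (Q(h) = √(2*h) = √2*√h)
n(z) = 4/z + 8*z (n(z) = (z + 1/(2*z))*8 = 4/z + 8*z)
S(-3) - 5*(n(6) + Q(-3))² = -3 - 5*((4/6 + 8*6) + √2*√(-3))² = -3 - 5*((4*(⅙) + 48) + √2*(I*√3))² = -3 - 5*((⅔ + 48) + I*√6)² = -3 - 5*(146/3 + I*√6)²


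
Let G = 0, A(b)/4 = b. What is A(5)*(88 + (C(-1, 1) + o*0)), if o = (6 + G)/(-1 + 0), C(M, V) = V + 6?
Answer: 1900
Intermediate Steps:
C(M, V) = 6 + V
A(b) = 4*b
o = -6 (o = (6 + 0)/(-1 + 0) = 6/(-1) = 6*(-1) = -6)
A(5)*(88 + (C(-1, 1) + o*0)) = (4*5)*(88 + ((6 + 1) - 6*0)) = 20*(88 + (7 + 0)) = 20*(88 + 7) = 20*95 = 1900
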